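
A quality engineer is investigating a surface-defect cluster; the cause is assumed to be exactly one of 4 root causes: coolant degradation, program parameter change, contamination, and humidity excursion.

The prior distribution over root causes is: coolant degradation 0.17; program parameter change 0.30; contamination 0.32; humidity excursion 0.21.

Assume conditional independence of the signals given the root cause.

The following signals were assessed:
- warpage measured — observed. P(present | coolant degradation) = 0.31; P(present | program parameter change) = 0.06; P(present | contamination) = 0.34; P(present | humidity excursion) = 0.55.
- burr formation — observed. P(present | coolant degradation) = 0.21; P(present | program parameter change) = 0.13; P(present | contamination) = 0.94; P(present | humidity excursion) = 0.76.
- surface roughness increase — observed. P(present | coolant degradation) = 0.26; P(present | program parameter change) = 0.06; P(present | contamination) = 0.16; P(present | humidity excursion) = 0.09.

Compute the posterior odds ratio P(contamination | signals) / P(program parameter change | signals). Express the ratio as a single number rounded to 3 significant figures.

Unnormalized posterior weight (prior times the signal likelihoods) for each of the two hypotheses:
  contamination: 0.32 × 0.34 × 0.94 × 0.16 = 0.016364
  program parameter change: 0.30 × 0.06 × 0.13 × 0.06 = 0.0001404
Odds(contamination : program parameter change) = 0.016364 / 0.0001404 ≈ 117.

117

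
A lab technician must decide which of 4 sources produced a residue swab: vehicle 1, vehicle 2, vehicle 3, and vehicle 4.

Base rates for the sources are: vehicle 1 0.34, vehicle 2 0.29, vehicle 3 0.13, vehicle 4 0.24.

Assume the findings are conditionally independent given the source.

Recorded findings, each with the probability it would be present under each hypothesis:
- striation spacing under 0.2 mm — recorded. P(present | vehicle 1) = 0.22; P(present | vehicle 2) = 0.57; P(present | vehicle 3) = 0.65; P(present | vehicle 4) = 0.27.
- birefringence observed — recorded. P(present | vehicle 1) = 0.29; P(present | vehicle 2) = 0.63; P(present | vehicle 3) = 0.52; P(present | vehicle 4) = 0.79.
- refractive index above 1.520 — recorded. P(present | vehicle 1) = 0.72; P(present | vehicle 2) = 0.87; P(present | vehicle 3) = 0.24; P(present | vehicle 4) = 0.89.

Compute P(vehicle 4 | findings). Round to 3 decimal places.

By Bayes' rule with conditional independence, the unnormalized weight for each hypothesis is prior × ∏ likelihoods:
  vehicle 1: 0.34 × 0.22 × 0.29 × 0.72 = 0.015618
  vehicle 2: 0.29 × 0.57 × 0.63 × 0.87 = 0.090601
  vehicle 3: 0.13 × 0.65 × 0.52 × 0.24 = 0.010546
  vehicle 4: 0.24 × 0.27 × 0.79 × 0.89 = 0.045561
The unnormalized weights sum to 0.16233.
P(vehicle 4 | evidence) = 0.045561 / 0.16233 ≈ 0.281.

0.281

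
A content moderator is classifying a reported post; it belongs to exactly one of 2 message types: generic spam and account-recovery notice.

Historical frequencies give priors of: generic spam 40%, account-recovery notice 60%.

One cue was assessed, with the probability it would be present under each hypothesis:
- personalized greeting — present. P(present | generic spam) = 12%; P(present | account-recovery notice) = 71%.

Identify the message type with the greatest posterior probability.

account-recovery notice

For each hypothesis, the unnormalized posterior weight is prior × likelihood:
  generic spam: 0.40 × 0.12 = 0.048
  account-recovery notice: 0.60 × 0.71 = 0.426
Normalizing constant Z = 0.048 + 0.426 = 0.474.
P(generic spam | evidence) ≈ 0.048 / 0.474 ≈ 0.101
P(account-recovery notice | evidence) ≈ 0.426 / 0.474 ≈ 0.899
The largest is 0.899, so account-recovery notice is most probable.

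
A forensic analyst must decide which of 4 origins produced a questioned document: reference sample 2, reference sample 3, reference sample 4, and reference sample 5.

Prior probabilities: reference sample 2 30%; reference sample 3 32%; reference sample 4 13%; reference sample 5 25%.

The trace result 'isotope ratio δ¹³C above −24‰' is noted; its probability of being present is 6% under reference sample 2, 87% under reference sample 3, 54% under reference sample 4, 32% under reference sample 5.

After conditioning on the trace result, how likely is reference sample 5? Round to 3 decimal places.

By Bayes' rule, the unnormalized weight for each hypothesis is prior × likelihood:
  reference sample 2: 0.30 × 0.06 = 0.018
  reference sample 3: 0.32 × 0.87 = 0.2784
  reference sample 4: 0.13 × 0.54 = 0.0702
  reference sample 5: 0.25 × 0.32 = 0.08
Marginal likelihood of the evidence = 0.4466.
P(reference sample 5 | evidence) = 0.08 / 0.4466 ≈ 0.179.

0.179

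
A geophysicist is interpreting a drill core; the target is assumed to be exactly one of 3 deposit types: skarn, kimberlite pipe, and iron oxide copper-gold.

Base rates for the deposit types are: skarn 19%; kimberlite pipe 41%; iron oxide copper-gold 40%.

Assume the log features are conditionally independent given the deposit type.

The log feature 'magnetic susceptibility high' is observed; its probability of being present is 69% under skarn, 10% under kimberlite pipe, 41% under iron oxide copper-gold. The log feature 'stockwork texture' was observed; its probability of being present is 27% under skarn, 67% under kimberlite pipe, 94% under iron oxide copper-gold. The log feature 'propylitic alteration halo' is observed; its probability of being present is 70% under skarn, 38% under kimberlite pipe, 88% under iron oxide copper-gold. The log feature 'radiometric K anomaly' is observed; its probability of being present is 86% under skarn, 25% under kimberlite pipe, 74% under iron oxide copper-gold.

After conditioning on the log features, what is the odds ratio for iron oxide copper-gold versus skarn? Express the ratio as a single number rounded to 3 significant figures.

Unnormalized posterior weight (prior times the log feature likelihoods) for each of the two hypotheses:
  iron oxide copper-gold: 0.40 × 0.41 × 0.94 × 0.88 × 0.74 = 0.10039
  skarn: 0.19 × 0.69 × 0.27 × 0.70 × 0.86 = 0.021309
Posterior odds = 0.10039 / 0.021309 ≈ 4.71.

4.71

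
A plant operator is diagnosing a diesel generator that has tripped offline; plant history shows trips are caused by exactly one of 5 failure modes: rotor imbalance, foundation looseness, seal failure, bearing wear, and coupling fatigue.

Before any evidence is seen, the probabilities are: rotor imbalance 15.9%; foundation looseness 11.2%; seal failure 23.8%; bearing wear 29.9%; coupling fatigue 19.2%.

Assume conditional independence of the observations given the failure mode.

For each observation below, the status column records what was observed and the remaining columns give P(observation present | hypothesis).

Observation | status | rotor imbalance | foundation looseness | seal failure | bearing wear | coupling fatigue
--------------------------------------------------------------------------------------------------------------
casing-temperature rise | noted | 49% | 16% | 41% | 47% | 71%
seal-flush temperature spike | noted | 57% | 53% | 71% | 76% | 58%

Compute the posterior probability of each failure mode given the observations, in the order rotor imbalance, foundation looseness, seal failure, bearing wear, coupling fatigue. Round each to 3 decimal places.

For each hypothesis, the unnormalized posterior weight is prior × product of the observation likelihoods:
  rotor imbalance: 0.159 × 0.49 × 0.57 = 0.044409
  foundation looseness: 0.112 × 0.16 × 0.53 = 0.0094976
  seal failure: 0.238 × 0.41 × 0.71 = 0.069282
  bearing wear: 0.299 × 0.47 × 0.76 = 0.1068
  coupling fatigue: 0.192 × 0.71 × 0.58 = 0.079066
The unnormalized weights sum to 0.30906.
P(rotor imbalance | evidence) = 0.044409 / 0.30906 ≈ 0.144
P(foundation looseness | evidence) = 0.0094976 / 0.30906 ≈ 0.031
P(seal failure | evidence) = 0.069282 / 0.30906 ≈ 0.224
P(bearing wear | evidence) = 0.1068 / 0.30906 ≈ 0.346
P(coupling fatigue | evidence) = 0.079066 / 0.30906 ≈ 0.256

0.144, 0.031, 0.224, 0.346, 0.256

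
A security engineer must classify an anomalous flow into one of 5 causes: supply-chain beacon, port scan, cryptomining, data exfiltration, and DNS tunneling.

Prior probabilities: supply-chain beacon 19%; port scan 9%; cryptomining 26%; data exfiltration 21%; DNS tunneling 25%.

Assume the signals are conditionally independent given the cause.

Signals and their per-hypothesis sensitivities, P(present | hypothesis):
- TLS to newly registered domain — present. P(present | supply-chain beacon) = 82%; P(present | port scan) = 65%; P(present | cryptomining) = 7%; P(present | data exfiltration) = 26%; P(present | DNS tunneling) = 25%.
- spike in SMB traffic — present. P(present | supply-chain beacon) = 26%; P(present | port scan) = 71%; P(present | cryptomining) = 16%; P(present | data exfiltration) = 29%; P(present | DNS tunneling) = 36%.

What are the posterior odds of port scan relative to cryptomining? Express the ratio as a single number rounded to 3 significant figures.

14.3

Unnormalized posterior weight (prior times the signal likelihoods) for each of the two hypotheses:
  port scan: 0.09 × 0.65 × 0.71 = 0.041535
  cryptomining: 0.26 × 0.07 × 0.16 = 0.002912
Posterior odds = 0.041535 / 0.002912 ≈ 14.3.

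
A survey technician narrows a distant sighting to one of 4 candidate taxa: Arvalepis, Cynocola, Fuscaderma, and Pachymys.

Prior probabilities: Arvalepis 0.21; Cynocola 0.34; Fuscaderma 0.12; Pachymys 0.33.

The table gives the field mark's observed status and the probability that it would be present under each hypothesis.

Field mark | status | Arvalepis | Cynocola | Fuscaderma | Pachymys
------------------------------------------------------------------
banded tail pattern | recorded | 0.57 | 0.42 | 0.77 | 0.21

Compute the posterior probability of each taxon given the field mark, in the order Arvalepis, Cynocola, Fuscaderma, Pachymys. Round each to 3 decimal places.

For each hypothesis, the unnormalized posterior weight is prior × likelihood:
  Arvalepis: 0.21 × 0.57 = 0.1197
  Cynocola: 0.34 × 0.42 = 0.1428
  Fuscaderma: 0.12 × 0.77 = 0.0924
  Pachymys: 0.33 × 0.21 = 0.0693
Normalizing constant Z = 0.1197 + 0.1428 + 0.0924 + 0.0693 = 0.4242.
P(Arvalepis | evidence) = 0.1197 / 0.4242 ≈ 0.282
P(Cynocola | evidence) = 0.1428 / 0.4242 ≈ 0.337
P(Fuscaderma | evidence) = 0.0924 / 0.4242 ≈ 0.218
P(Pachymys | evidence) = 0.0693 / 0.4242 ≈ 0.163

0.282, 0.337, 0.218, 0.163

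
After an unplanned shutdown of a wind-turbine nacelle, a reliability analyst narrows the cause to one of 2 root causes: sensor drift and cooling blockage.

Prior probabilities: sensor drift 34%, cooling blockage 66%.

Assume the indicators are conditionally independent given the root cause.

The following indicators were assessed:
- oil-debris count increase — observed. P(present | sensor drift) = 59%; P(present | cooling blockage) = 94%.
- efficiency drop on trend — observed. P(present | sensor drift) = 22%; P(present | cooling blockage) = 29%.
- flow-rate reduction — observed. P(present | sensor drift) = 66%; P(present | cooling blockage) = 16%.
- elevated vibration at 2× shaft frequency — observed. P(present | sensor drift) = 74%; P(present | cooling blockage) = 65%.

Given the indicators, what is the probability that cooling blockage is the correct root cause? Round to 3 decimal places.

0.465

Multiply each prior by the joint likelihood of the indicator pattern:
  sensor drift: 0.34 × 0.59 × 0.22 × 0.66 × 0.74 = 0.021554
  cooling blockage: 0.66 × 0.94 × 0.29 × 0.16 × 0.65 = 0.018711
Normalizing constant Z = 0.021554 + 0.018711 = 0.040265.
P(cooling blockage | evidence) = 0.018711 / 0.040265 ≈ 0.465.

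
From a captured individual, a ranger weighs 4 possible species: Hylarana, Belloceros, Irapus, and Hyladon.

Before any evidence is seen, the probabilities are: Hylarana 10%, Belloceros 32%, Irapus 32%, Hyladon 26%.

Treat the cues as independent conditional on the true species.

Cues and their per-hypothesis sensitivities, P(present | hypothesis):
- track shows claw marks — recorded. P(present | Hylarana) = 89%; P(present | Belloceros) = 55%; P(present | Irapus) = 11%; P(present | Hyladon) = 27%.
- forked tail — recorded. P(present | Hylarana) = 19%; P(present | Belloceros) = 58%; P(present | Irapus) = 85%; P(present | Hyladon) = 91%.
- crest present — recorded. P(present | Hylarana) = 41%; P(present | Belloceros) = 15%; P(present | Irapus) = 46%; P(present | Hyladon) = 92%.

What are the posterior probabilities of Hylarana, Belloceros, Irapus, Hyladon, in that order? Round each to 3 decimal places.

Multiply each prior by the joint likelihood of the cue pattern:
  Hylarana: 0.10 × 0.89 × 0.19 × 0.41 = 0.0069331
  Belloceros: 0.32 × 0.55 × 0.58 × 0.15 = 0.015312
  Irapus: 0.32 × 0.11 × 0.85 × 0.46 = 0.013763
  Hyladon: 0.26 × 0.27 × 0.91 × 0.92 = 0.058771
The unnormalized weights sum to 0.09478.
P(Hylarana | evidence) = 0.0069331 / 0.09478 ≈ 0.073
P(Belloceros | evidence) = 0.015312 / 0.09478 ≈ 0.162
P(Irapus | evidence) = 0.013763 / 0.09478 ≈ 0.145
P(Hyladon | evidence) = 0.058771 / 0.09478 ≈ 0.620

0.073, 0.162, 0.145, 0.620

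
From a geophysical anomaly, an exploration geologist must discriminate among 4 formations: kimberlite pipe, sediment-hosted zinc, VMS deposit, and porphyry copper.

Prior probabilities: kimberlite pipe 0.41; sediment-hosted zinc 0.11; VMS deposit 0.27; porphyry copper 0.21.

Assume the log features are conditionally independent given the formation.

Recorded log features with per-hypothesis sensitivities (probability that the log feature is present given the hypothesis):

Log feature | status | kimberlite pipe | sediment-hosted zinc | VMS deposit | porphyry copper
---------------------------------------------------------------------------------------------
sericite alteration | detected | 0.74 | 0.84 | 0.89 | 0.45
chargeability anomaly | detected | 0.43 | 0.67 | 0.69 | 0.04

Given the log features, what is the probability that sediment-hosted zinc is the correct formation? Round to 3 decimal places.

0.171

By Bayes' rule with conditional independence, the unnormalized weight for each hypothesis is prior × ∏ likelihoods:
  kimberlite pipe: 0.41 × 0.74 × 0.43 = 0.13046
  sediment-hosted zinc: 0.11 × 0.84 × 0.67 = 0.061908
  VMS deposit: 0.27 × 0.89 × 0.69 = 0.16581
  porphyry copper: 0.21 × 0.45 × 0.04 = 0.00378
The unnormalized weights sum to 0.36196.
P(sediment-hosted zinc | evidence) = 0.061908 / 0.36196 ≈ 0.171.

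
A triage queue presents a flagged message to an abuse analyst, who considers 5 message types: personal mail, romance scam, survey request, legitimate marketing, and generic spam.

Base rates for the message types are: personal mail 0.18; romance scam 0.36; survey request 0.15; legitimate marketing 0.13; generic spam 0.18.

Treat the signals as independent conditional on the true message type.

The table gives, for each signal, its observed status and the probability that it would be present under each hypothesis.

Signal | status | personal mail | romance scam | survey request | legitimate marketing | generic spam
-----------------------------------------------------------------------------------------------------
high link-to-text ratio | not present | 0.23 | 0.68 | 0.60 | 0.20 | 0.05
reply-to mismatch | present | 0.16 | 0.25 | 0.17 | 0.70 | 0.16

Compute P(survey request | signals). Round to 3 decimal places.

By Bayes' rule with conditional independence, the unnormalized weight for each hypothesis is prior × ∏ likelihoods (using 1 − P(present | H) for each absent signal):
  personal mail: 0.18 × (1 − 0.23) × 0.16 = 0.022176
  romance scam: 0.36 × (1 − 0.68) × 0.25 = 0.0288
  survey request: 0.15 × (1 − 0.60) × 0.17 = 0.0102
  legitimate marketing: 0.13 × (1 − 0.20) × 0.70 = 0.0728
  generic spam: 0.18 × (1 − 0.05) × 0.16 = 0.02736
Marginal likelihood of the evidence = 0.16134.
P(survey request | evidence) = 0.0102 / 0.16134 ≈ 0.063.

0.063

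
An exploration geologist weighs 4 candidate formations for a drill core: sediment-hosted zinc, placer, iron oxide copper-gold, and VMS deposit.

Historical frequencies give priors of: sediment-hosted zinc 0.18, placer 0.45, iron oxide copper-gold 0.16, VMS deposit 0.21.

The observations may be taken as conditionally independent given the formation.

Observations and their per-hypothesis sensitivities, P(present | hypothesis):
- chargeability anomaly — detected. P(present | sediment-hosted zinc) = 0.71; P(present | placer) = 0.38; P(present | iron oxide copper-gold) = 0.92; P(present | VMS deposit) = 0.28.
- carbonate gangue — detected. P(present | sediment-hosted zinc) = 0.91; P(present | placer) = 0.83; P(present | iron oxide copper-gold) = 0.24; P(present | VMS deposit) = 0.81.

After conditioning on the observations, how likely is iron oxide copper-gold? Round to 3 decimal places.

For each hypothesis, the unnormalized posterior weight is prior × product of the observation likelihoods:
  sediment-hosted zinc: 0.18 × 0.71 × 0.91 = 0.1163
  placer: 0.45 × 0.38 × 0.83 = 0.14193
  iron oxide copper-gold: 0.16 × 0.92 × 0.24 = 0.035328
  VMS deposit: 0.21 × 0.28 × 0.81 = 0.047628
The unnormalized weights sum to 0.34118.
P(iron oxide copper-gold | evidence) = 0.035328 / 0.34118 ≈ 0.104.

0.104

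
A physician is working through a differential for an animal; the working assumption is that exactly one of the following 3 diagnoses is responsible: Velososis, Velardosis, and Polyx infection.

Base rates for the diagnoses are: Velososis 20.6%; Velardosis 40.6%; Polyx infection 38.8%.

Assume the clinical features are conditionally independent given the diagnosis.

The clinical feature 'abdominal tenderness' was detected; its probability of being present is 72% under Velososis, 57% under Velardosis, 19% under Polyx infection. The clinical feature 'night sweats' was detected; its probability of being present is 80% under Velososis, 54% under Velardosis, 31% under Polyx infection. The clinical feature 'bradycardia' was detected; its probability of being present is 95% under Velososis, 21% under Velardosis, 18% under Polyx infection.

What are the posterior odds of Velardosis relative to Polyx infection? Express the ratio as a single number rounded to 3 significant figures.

6.38

Unnormalized posterior weight (prior times the clinical feature likelihoods) for each of the two hypotheses:
  Velardosis: 0.406 × 0.57 × 0.54 × 0.21 = 0.026243
  Polyx infection: 0.388 × 0.19 × 0.31 × 0.18 = 0.0041136
Odds(Velardosis : Polyx infection) = 0.026243 / 0.0041136 ≈ 6.38.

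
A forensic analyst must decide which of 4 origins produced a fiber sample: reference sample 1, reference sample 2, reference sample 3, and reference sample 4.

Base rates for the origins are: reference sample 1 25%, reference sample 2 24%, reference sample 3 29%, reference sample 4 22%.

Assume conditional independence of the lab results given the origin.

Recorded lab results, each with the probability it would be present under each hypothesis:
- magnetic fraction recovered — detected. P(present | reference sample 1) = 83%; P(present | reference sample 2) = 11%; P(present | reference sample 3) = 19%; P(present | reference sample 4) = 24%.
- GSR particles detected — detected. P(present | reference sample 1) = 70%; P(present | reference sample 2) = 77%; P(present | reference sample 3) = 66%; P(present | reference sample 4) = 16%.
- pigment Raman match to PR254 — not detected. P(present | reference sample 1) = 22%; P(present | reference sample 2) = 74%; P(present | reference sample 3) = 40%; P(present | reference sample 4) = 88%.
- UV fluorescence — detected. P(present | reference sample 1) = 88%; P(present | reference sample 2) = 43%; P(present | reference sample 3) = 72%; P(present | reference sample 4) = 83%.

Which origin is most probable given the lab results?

reference sample 1

By Bayes' rule with conditional independence, the unnormalized weight for each hypothesis is prior × ∏ likelihoods (using 1 − P(present | H) for each absent lab result):
  reference sample 1: 0.25 × 0.83 × 0.70 × (1 − 0.22) × 0.88 = 0.0997
  reference sample 2: 0.24 × 0.11 × 0.77 × (1 − 0.74) × 0.43 = 0.0022727
  reference sample 3: 0.29 × 0.19 × 0.66 × (1 − 0.40) × 0.72 = 0.01571
  reference sample 4: 0.22 × 0.24 × 0.16 × (1 − 0.88) × 0.83 = 0.00084142
Normalizing constant Z = 0.0997 + 0.0022727 + 0.01571 + 0.00084142 = 0.11852.
P(reference sample 1 | evidence) ≈ 0.0997 / 0.11852 ≈ 0.841
P(reference sample 2 | evidence) ≈ 0.0022727 / 0.11852 ≈ 0.019
P(reference sample 3 | evidence) ≈ 0.01571 / 0.11852 ≈ 0.133
P(reference sample 4 | evidence) ≈ 0.00084142 / 0.11852 ≈ 0.007
The largest is 0.841, so reference sample 1 is most probable.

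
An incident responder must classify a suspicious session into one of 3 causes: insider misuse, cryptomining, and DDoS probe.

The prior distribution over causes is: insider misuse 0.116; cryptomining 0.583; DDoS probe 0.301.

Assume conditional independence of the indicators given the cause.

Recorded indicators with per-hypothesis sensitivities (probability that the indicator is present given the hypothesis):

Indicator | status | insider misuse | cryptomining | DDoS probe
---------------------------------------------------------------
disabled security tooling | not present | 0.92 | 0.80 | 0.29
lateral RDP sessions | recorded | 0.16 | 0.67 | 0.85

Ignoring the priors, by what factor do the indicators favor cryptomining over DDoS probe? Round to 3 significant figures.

0.222

Joint likelihood of the indicator pattern under each hypothesis (using 1 − P(present | H) for each absent indicator):
  cryptomining: (1 − 0.80) × 0.67 = 0.134
  DDoS probe: (1 − 0.29) × 0.85 = 0.6035
Bayes factor = 0.134 / 0.6035 ≈ 0.222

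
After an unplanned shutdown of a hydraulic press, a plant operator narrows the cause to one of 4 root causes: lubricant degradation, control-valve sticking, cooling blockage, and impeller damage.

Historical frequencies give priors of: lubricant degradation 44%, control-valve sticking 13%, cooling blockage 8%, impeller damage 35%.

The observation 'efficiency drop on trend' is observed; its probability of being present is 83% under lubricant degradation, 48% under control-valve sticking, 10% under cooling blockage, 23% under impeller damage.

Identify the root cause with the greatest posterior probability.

Multiply each prior by the likelihood of the observation:
  lubricant degradation: 0.44 × 0.83 = 0.3652
  control-valve sticking: 0.13 × 0.48 = 0.0624
  cooling blockage: 0.08 × 0.10 = 0.008
  impeller damage: 0.35 × 0.23 = 0.0805
Normalizing constant Z = 0.3652 + 0.0624 + 0.008 + 0.0805 = 0.5161.
P(lubricant degradation | evidence) ≈ 0.3652 / 0.5161 ≈ 0.708
P(control-valve sticking | evidence) ≈ 0.0624 / 0.5161 ≈ 0.121
P(cooling blockage | evidence) ≈ 0.008 / 0.5161 ≈ 0.016
P(impeller damage | evidence) ≈ 0.0805 / 0.5161 ≈ 0.156
The largest is 0.708, so lubricant degradation is most probable.

lubricant degradation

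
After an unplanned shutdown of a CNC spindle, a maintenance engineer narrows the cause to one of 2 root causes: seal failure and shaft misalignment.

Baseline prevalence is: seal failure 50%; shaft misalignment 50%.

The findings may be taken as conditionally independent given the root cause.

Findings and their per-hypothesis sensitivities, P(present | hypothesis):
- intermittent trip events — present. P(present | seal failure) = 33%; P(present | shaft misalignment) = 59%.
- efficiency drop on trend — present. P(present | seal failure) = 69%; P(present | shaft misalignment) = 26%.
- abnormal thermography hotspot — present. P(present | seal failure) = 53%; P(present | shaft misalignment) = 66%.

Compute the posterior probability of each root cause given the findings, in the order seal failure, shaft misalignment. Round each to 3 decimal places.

For each hypothesis, the unnormalized posterior weight is prior × product of the finding likelihoods:
  seal failure: 0.50 × 0.33 × 0.69 × 0.53 = 0.06034
  shaft misalignment: 0.50 × 0.59 × 0.26 × 0.66 = 0.050622
The unnormalized weights sum to 0.11096.
P(seal failure | evidence) = 0.06034 / 0.11096 ≈ 0.544
P(shaft misalignment | evidence) = 0.050622 / 0.11096 ≈ 0.456

0.544, 0.456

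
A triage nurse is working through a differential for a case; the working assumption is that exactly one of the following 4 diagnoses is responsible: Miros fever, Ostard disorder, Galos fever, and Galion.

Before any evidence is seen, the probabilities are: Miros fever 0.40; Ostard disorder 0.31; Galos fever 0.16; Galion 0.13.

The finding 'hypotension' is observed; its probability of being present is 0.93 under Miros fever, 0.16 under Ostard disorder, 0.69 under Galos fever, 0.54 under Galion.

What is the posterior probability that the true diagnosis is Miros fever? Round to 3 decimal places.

Multiply each prior by the likelihood of the finding:
  Miros fever: 0.40 × 0.93 = 0.372
  Ostard disorder: 0.31 × 0.16 = 0.0496
  Galos fever: 0.16 × 0.69 = 0.1104
  Galion: 0.13 × 0.54 = 0.0702
Normalizing constant Z = 0.372 + 0.0496 + 0.1104 + 0.0702 = 0.6022.
P(Miros fever | evidence) = 0.372 / 0.6022 ≈ 0.618.

0.618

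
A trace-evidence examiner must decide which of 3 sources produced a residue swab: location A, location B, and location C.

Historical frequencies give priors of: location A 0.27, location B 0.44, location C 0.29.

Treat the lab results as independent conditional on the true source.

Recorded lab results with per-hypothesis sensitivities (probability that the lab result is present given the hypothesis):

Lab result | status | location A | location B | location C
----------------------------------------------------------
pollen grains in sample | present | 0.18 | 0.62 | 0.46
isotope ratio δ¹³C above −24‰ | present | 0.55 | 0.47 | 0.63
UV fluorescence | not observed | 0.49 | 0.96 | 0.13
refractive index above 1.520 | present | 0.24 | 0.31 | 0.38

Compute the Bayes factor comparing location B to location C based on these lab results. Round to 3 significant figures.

0.0377

Take the product of per-lab result likelihoods under each hypothesis (using 1 − P(present | H) for each absent lab result), then divide.
  location B: 0.62 × 0.47 × (1 − 0.96) × 0.31 = 0.0036134
  location C: 0.46 × 0.63 × (1 − 0.13) × 0.38 = 0.095808
Bayes factor = 0.0036134 / 0.095808 ≈ 0.0377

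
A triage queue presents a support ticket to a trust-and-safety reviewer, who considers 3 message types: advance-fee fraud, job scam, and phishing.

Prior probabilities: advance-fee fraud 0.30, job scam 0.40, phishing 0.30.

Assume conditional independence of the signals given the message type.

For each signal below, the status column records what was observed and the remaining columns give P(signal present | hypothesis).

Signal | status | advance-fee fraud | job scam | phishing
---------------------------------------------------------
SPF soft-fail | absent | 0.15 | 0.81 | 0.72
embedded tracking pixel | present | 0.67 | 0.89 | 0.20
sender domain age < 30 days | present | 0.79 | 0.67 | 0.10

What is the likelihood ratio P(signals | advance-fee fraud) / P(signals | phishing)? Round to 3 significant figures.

80.3

The Bayes factor is the ratio of the joint likelihoods of the signal pattern under the two hypotheses (using 1 − P(present | H) for each absent signal).
  advance-fee fraud: (1 − 0.15) × 0.67 × 0.79 = 0.4499
  phishing: (1 − 0.72) × 0.20 × 0.10 = 0.0056
Bayes factor = 0.4499 / 0.0056 ≈ 80.3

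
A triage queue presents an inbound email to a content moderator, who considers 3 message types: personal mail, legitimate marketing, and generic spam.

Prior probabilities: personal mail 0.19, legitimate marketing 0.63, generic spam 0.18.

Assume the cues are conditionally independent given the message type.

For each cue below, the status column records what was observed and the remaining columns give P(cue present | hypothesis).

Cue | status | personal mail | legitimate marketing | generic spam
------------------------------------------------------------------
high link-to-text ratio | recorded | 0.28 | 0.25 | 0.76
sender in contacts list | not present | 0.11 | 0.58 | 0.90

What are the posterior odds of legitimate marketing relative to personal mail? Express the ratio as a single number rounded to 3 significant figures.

1.40

The normalizing constant cancels in an odds ratio, so compute prior × likelihood for the two hypotheses only (using 1 − P(present | H) for each absent cue):
  legitimate marketing: 0.63 × 0.25 × (1 − 0.58) = 0.06615
  personal mail: 0.19 × 0.28 × (1 − 0.11) = 0.047348
Posterior odds = 0.06615 / 0.047348 ≈ 1.40.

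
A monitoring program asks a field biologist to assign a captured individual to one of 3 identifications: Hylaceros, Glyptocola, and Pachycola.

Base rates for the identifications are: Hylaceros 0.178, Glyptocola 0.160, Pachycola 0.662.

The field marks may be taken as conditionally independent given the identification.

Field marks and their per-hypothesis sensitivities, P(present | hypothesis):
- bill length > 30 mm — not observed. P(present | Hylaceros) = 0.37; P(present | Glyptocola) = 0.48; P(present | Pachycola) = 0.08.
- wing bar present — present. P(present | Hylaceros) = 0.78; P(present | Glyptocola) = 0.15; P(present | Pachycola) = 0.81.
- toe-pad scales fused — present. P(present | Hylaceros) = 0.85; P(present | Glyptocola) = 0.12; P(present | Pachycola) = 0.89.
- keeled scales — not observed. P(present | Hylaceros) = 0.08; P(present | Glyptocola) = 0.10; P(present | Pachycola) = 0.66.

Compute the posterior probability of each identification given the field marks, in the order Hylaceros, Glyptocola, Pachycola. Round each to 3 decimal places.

By Bayes' rule with conditional independence, the unnormalized weight for each hypothesis is prior × ∏ likelihoods (using 1 − P(present | H) for each absent field mark):
  Hylaceros: 0.178 × (1 − 0.37) × 0.78 × 0.85 × (1 − 0.08) = 0.068401
  Glyptocola: 0.160 × (1 − 0.48) × 0.15 × 0.12 × (1 − 0.10) = 0.0013478
  Pachycola: 0.662 × (1 − 0.08) × 0.81 × 0.89 × (1 − 0.66) = 0.14928
Normalizing constant Z = 0.068401 + 0.0013478 + 0.14928 = 0.21903.
P(Hylaceros | evidence) = 0.068401 / 0.21903 ≈ 0.312
P(Glyptocola | evidence) = 0.0013478 / 0.21903 ≈ 0.006
P(Pachycola | evidence) = 0.14928 / 0.21903 ≈ 0.682

0.312, 0.006, 0.682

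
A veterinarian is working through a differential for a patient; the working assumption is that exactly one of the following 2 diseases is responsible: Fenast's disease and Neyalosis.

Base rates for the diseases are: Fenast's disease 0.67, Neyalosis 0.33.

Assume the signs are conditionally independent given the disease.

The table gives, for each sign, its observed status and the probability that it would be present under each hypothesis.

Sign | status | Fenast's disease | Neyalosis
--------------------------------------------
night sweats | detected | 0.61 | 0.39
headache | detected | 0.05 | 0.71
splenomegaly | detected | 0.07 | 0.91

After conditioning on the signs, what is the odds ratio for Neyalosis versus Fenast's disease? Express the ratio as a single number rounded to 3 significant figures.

58.1

Unnormalized posterior weight (prior times the sign likelihoods) for each of the two hypotheses:
  Neyalosis: 0.33 × 0.39 × 0.71 × 0.91 = 0.083153
  Fenast's disease: 0.67 × 0.61 × 0.05 × 0.07 = 0.0014305
Posterior odds = 0.083153 / 0.0014305 ≈ 58.1.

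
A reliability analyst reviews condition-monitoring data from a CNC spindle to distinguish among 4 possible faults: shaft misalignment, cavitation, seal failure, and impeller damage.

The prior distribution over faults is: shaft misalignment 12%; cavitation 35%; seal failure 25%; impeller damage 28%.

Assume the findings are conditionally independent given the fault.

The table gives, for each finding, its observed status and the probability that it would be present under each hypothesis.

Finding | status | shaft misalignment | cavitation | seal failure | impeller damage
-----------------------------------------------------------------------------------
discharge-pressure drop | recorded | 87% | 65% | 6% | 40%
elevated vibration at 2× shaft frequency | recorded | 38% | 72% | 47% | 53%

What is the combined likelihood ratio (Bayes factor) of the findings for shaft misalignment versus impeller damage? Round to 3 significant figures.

Joint likelihood of the evidence pattern under each hypothesis:
  shaft misalignment: 0.87 × 0.38 = 0.3306
  impeller damage: 0.40 × 0.53 = 0.212
Bayes factor = 0.3306 / 0.212 ≈ 1.56

1.56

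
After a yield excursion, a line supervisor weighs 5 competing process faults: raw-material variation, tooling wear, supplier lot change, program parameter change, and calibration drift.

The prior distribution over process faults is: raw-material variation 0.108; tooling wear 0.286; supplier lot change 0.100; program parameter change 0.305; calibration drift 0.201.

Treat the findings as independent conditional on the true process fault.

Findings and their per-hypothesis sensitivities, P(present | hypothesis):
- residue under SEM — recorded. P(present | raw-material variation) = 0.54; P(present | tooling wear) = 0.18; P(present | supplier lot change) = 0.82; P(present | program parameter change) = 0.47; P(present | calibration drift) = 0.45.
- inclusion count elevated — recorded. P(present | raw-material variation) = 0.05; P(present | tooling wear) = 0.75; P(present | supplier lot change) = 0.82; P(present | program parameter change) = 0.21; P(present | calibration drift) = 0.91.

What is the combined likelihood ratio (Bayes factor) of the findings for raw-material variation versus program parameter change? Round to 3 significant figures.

0.274

Joint likelihood of the evidence pattern under each hypothesis:
  raw-material variation: 0.54 × 0.05 = 0.027
  program parameter change: 0.47 × 0.21 = 0.0987
Bayes factor = 0.027 / 0.0987 ≈ 0.274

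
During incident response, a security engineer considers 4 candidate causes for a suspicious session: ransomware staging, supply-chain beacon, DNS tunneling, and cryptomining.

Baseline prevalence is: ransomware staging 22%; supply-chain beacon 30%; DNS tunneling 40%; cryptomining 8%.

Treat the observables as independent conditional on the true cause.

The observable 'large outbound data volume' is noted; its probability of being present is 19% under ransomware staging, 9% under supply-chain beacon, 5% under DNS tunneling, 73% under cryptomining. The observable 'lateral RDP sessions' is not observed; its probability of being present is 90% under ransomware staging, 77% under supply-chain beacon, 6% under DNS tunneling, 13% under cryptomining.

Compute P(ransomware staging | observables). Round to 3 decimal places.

0.052

For each hypothesis, the unnormalized posterior weight is prior × product of the observable likelihoods (using 1 − P(present | H) for each absent observable):
  ransomware staging: 0.22 × 0.19 × (1 − 0.90) = 0.00418
  supply-chain beacon: 0.30 × 0.09 × (1 − 0.77) = 0.00621
  DNS tunneling: 0.40 × 0.05 × (1 − 0.06) = 0.0188
  cryptomining: 0.08 × 0.73 × (1 − 0.13) = 0.050808
Normalizing constant Z = 0.00418 + 0.00621 + 0.0188 + 0.050808 = 0.079998.
P(ransomware staging | evidence) = 0.00418 / 0.079998 ≈ 0.052.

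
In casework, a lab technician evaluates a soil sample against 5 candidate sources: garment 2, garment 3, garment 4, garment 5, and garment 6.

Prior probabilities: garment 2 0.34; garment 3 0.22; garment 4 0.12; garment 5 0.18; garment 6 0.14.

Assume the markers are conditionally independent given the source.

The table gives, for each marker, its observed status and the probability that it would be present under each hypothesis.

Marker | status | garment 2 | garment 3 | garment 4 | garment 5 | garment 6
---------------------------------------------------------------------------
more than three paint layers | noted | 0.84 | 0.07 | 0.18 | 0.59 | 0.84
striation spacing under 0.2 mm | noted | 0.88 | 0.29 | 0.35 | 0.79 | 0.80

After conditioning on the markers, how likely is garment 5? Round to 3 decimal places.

Multiply each prior by the joint likelihood of the marker pattern:
  garment 2: 0.34 × 0.84 × 0.88 = 0.25133
  garment 3: 0.22 × 0.07 × 0.29 = 0.004466
  garment 4: 0.12 × 0.18 × 0.35 = 0.00756
  garment 5: 0.18 × 0.59 × 0.79 = 0.083898
  garment 6: 0.14 × 0.84 × 0.80 = 0.09408
Marginal likelihood of the evidence = 0.44133.
P(garment 5 | evidence) = 0.083898 / 0.44133 ≈ 0.190.

0.190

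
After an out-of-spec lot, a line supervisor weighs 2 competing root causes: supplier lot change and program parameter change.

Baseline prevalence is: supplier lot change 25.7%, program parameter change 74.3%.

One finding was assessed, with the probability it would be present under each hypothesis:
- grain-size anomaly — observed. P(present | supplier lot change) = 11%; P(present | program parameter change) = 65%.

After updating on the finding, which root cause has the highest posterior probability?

program parameter change

Multiply each prior by the likelihood of the finding:
  supplier lot change: 0.257 × 0.11 = 0.02827
  program parameter change: 0.743 × 0.65 = 0.48295
The unnormalized weights sum to 0.51122.
P(supplier lot change | evidence) ≈ 0.02827 / 0.51122 ≈ 0.055
P(program parameter change | evidence) ≈ 0.48295 / 0.51122 ≈ 0.945
The largest is 0.945, so program parameter change is most probable.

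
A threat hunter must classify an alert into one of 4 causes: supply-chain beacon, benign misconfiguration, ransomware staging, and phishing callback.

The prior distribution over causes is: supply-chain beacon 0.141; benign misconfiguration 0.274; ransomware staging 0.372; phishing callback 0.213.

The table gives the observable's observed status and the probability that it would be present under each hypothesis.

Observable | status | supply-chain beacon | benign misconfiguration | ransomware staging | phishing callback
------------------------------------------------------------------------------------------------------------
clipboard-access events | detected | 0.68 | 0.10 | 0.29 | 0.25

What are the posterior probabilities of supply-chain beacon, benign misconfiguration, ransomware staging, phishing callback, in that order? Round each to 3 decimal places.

Multiply each prior by the likelihood of the observable:
  supply-chain beacon: 0.141 × 0.68 = 0.09588
  benign misconfiguration: 0.274 × 0.10 = 0.0274
  ransomware staging: 0.372 × 0.29 = 0.10788
  phishing callback: 0.213 × 0.25 = 0.05325
Marginal likelihood of the evidence = 0.28441.
P(supply-chain beacon | evidence) = 0.09588 / 0.28441 ≈ 0.337
P(benign misconfiguration | evidence) = 0.0274 / 0.28441 ≈ 0.096
P(ransomware staging | evidence) = 0.10788 / 0.28441 ≈ 0.379
P(phishing callback | evidence) = 0.05325 / 0.28441 ≈ 0.187

0.337, 0.096, 0.379, 0.187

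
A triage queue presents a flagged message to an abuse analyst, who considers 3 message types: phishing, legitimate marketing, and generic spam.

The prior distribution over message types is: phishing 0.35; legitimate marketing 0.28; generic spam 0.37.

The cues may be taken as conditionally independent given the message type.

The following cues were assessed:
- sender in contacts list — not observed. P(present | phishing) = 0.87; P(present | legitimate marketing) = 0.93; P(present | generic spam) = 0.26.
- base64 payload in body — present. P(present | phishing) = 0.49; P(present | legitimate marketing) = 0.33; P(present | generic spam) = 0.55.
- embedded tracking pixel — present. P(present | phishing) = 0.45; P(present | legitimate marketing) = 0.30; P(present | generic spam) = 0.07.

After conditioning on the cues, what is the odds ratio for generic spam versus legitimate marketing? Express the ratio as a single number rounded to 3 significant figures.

Unnormalized posterior weight (prior times the cue likelihoods) for each of the two hypotheses (using 1 − P(present | H) for each absent cue):
  generic spam: 0.37 × (1 − 0.26) × 0.55 × 0.07 = 0.010541
  legitimate marketing: 0.28 × (1 − 0.93) × 0.33 × 0.30 = 0.0019404
Odds(generic spam : legitimate marketing) = 0.010541 / 0.0019404 ≈ 5.43.

5.43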